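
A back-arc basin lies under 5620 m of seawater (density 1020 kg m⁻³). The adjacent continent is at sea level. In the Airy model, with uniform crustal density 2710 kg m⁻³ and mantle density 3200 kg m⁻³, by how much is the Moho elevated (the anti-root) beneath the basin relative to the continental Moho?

19400 m

For local isostatic compensation: replacing crust with seawater at the top is compensated by replacing crust with mantle at the base: d (ρ_c − ρ_w) = a (ρ_m − ρ_c).
a = d (ρ_c − ρ_w)/(ρ_m − ρ_c) = 5620 m × 1690/490 = 19400 m.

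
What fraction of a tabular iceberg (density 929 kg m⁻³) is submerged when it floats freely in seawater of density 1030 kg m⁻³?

Submerged fraction = ρ_obj/ρ_fluid = 929/1030 = 0.902.

0.902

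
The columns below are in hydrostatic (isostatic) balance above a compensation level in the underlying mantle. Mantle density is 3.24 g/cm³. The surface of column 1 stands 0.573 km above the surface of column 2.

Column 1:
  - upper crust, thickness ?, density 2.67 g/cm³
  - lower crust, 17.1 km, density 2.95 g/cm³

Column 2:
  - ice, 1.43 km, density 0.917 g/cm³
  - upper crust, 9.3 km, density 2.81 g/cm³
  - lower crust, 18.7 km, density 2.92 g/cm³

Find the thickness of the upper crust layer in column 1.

17.9 km

Take the compensation level at the base of the deeper column (depth z_c below the surface of column 1) and equate Σ ρ_i t_i down to z_c; mantle fills any gap and the z_c terms cancel.
Column 1: x×2.67 + 17.1×2.95 + (z_c − 17.1 − x)×3.24
Column 2: 0.573×0 + 1.43×0.917 + 9.3×2.81 + 18.7×2.92 + (z_c − 0.573 − 29.43)×3.24
The z_c×3.24 term appears on both sides and cancels. Collect the known terms of each column as K = Σ(ρt)_known − 3.24 × (depth of known layers): K_1 = 50.445 − 3.24×17.1 = −4.959; K_2 = 82.04831 − 3.24×(0.573 + 29.43) = −15.16141.
Balance: K_1 − x×(3.24 − 2.67) = K_2, so x = (K_1 − K_2)/(3.24 − 2.67) = 10.2024/0.57 = 17.9 km.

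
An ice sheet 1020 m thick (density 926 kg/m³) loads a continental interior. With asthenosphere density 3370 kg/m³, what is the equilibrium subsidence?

By Archimedes' principle applied to the lithosphere: the ice load ρ_ice t is balanced by mantle displaced below, ρ_m s.
s = t ρ_ice / ρ_m = 1020 m × 926/3370 = 280 m.

280 m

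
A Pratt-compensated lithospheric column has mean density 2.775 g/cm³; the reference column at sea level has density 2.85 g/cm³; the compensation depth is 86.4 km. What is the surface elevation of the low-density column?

ρ_ref D = ρ (D + h) → h = D (ρ_ref − ρ)/ρ.
h = 86.4 km × (2.85 − 2.775)/2.775 = 2.34 km.

2.34 km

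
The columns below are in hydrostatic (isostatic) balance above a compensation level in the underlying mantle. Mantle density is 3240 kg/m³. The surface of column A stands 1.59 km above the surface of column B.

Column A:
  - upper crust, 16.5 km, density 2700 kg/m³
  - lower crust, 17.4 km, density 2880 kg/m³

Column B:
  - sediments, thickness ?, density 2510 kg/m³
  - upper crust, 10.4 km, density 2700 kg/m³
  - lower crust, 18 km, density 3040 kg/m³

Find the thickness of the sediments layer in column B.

Take the compensation level at the base of the deeper column (depth z_c below the surface of column A) and equate Σ ρ_i t_i down to z_c; mantle fills any gap and the z_c terms cancel.
Column A: 16.5×2700 + 17.4×2880 + (z_c − 33.9)×3240
Column B: 1.59×0 + x×2510 + 10.4×2700 + 18×3040 + (z_c − 1.59 − 28.4 − x)×3240
The z_c×3240 term appears on both sides and cancels. Collect the known terms of each column as K = Σ(ρt)_known − 3240 × (depth of known layers): K_A = 94662 − 3240×33.9 = −15174; K_B = 82800 − 3240×(1.59 + 28.4) = −14367.6.
Balance: K_A = K_B − x×(3240 − 2510), so x = (K_B − K_A)/(3240 − 2510) = 806.4/730 = 1.1 km.

1.1 km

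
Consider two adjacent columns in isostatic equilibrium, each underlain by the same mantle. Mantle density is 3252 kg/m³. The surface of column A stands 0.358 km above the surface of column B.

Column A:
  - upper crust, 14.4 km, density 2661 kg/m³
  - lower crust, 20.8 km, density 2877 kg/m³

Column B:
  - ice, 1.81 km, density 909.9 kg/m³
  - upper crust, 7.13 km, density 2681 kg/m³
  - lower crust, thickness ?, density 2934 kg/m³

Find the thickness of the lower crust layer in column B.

Take the compensation level at the base of the deeper column (depth z_c below the surface of column A) and equate Σ ρ_i t_i down to z_c; mantle fills any gap and the z_c terms cancel.
Column A: 14.4×2661 + 20.8×2877 + (z_c − 35.2)×3252
Column B: 0.358×0 + 1.81×909.9 + 7.13×2681 + x×2934 + (z_c − 0.358 − 8.94 − x)×3252
The z_c×3252 term appears on both sides and cancels. Collect the known terms of each column as K = Σ(ρt)_known − 3252 × (depth of known layers): K_A = 98160 − 3252×35.2 = −16310.4; K_B = 20762.449 − 3252×(0.358 + 8.94) = −9474.647.
Balance: K_A = K_B − x×(3252 − 2934), so x = (K_B − K_A)/(3252 − 2934) = 6835.75/318 = 21.5 km.

21.5 km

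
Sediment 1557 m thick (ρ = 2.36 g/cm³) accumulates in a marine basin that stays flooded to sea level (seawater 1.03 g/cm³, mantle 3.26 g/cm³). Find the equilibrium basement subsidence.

929 m

Submarine loading: the sediment displaces seawater, and the subsidence is in turn flooded, so s (ρ_m − ρ_w) = t (ρ_sed − ρ_w).
s = 1557 m × (2.36 − 1.03) / (3.26 − 1.03) = 929 m.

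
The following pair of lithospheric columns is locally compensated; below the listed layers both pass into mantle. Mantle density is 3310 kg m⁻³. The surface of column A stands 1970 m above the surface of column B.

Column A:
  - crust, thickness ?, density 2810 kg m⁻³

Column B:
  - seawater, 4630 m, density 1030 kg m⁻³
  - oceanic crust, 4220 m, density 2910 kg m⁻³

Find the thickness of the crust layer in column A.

37500 m

Take the compensation level at the base of the deeper column (depth z_c below the surface of column A) and equate Σ ρ_i t_i down to z_c; mantle fills any gap and the z_c terms cancel.
Column A: x×2810 + (z_c − 0 − x)×3310
Column B: 1970×0 + 4630×1030 + 4220×2910 + (z_c − 1970 − 8850)×3310
The z_c×3310 term appears on both sides and cancels. Collect the known terms of each column as K = Σ(ρt)_known − 3310 × (depth of known layers): K_A = 0 − 3310×0 = 0; K_B = 17049100 − 3310×(1970 + 8850) = −18765100.
Balance: K_A − x×(3310 − 2810) = K_B, so x = (K_A − K_B)/(3310 − 2810) = 18765100/500 = 37500 m.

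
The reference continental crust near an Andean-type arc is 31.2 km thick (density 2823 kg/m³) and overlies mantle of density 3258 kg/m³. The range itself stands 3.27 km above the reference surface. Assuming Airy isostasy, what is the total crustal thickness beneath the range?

55.7 km

Root depth r = h ρ_c / (ρ_m − ρ_c) = 3.27 km × 2823 / 435 = 21.22 km.
Total thickness = T + h + r = 31.2 km + 3.27 km + 21.22 km = 55.7 km.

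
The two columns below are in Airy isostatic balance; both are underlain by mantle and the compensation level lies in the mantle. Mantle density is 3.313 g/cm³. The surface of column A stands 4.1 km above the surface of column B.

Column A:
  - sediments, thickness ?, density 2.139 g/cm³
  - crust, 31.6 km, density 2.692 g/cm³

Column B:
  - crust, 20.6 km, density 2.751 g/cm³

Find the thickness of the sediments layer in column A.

4.72 km

Take the compensation level at the base of the deeper column (depth z_c below the surface of column A) and equate Σ ρ_i t_i down to z_c; mantle fills any gap and the z_c terms cancel.
Column A: x×2.139 + 31.6×2.692 + (z_c − 31.6 − x)×3.313
Column B: 4.1×0 + 20.6×2.751 + (z_c − 4.1 − 20.6)×3.313
The z_c×3.313 term appears on both sides and cancels. Collect the known terms of each column as K = Σ(ρt)_known − 3.313 × (depth of known layers): K_A = 85.0672 − 3.313×31.6 = −19.6236; K_B = 56.6706 − 3.313×(4.1 + 20.6) = −25.1605.
Balance: K_A − x×(3.313 − 2.139) = K_B, so x = (K_A − K_B)/(3.313 − 2.139) = 5.5369/1.174 = 4.72 km.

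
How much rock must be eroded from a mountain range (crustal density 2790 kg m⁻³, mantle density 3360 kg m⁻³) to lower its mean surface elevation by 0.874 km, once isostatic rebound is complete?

Net drop Δ = e − u = e − e ρ_c/ρ_m = e (ρ_m − ρ_c)/ρ_m.
e = Δ ρ_m/(ρ_m − ρ_c) = 0.874 km × 3360/570 = 5.15 km.

5.15 km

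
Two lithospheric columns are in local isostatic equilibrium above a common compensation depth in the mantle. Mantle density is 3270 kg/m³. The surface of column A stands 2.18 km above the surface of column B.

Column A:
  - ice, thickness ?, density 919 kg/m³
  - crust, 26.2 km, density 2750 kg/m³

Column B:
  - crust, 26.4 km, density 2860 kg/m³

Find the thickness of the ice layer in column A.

1.84 km

Take the compensation level at the base of the deeper column (depth z_c below the surface of column A) and equate Σ ρ_i t_i down to z_c; mantle fills any gap and the z_c terms cancel.
Column A: x×919 + 26.2×2750 + (z_c − 26.2 − x)×3270
Column B: 2.18×0 + 26.4×2860 + (z_c − 2.18 − 26.4)×3270
The z_c×3270 term appears on both sides and cancels. Collect the known terms of each column as K = Σ(ρt)_known − 3270 × (depth of known layers): K_A = 72050 − 3270×26.2 = −13624; K_B = 75504 − 3270×(2.18 + 26.4) = −17952.6.
Balance: K_A − x×(3270 − 919) = K_B, so x = (K_A − K_B)/(3270 − 919) = 4328.6/2351 = 1.84 km.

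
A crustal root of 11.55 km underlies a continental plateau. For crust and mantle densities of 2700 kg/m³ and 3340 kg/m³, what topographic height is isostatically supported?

Isostatic balance requires: ρ_c h = (ρ_m − ρ_c) r.
h = r (ρ_m − ρ_c) / ρ_c = 11.55 km × (3340 − 2700) / 2700 = 2.74 km.

2.74 km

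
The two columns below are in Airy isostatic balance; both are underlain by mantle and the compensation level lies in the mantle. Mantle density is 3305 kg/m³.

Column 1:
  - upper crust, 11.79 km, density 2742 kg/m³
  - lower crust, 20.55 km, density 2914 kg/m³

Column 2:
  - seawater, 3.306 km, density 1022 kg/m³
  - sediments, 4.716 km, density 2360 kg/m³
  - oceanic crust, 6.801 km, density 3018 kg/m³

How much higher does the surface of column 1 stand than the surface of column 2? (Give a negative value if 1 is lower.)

0.217 km

For any compensation level in the mantle, the mantle terms cancel and isostasy reduces to e = (Σt_1 − Σt_2) − (Σ(ρt)_1 − Σ(ρt)_2) / ρ_m.
Σt_1 = 32.34 km; Σt_2 = 14.823 km; Σ(ρt)_1 = 92210.88; Σ(ρt)_2 = 35033.91 (in km·kg/m³).
e = (32.34 − 14.823) − (92210.88 − 35033.91) / 3305 = 0.217 km.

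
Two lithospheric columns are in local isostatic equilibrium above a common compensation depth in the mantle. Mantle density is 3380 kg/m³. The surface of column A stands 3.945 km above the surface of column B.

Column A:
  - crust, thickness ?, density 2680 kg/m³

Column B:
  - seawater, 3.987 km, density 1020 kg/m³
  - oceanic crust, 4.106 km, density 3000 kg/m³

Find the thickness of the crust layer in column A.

34.7 km

Take the compensation level at the base of the deeper column (depth z_c below the surface of column A) and equate Σ ρ_i t_i down to z_c; mantle fills any gap and the z_c terms cancel.
Column A: x×2680 + (z_c − 0 − x)×3380
Column B: 3.945×0 + 3.987×1020 + 4.106×3000 + (z_c − 3.945 − 8.093)×3380
The z_c×3380 term appears on both sides and cancels. Collect the known terms of each column as K = Σ(ρt)_known − 3380 × (depth of known layers): K_A = 0 − 3380×0 = 0; K_B = 16384.74 − 3380×(3.945 + 8.093) = −24303.7.
Balance: K_A − x×(3380 − 2680) = K_B, so x = (K_A − K_B)/(3380 − 2680) = 24303.7/700 = 34.7 km.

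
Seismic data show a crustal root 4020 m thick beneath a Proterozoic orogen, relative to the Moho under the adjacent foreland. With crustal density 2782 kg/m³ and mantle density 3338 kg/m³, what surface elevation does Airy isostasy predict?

By Archimedes' principle applied to the lithosphere: ρ_c h = (ρ_m − ρ_c) r.
h = r (ρ_m − ρ_c) / ρ_c = 4020 m × (3338 − 2782) / 2782 = 803 m.

803 m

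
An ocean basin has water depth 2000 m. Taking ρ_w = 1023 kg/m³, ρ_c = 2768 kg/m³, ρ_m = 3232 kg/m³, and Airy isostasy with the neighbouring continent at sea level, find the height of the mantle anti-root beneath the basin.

Balancing pressure at the compensation depth: replacing crust with seawater at the top is compensated by replacing crust with mantle at the base: d (ρ_c − ρ_w) = a (ρ_m − ρ_c).
a = d (ρ_c − ρ_w)/(ρ_m − ρ_c) = 2000 m × 1745/464 = 7520 m.

7520 m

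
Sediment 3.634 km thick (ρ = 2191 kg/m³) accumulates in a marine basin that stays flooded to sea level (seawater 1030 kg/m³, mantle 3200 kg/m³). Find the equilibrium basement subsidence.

1.94 km

Submarine loading: the sediment displaces seawater, and the subsidence is in turn flooded, so s (ρ_m − ρ_w) = t (ρ_sed − ρ_w).
s = 3.634 km × (2191 − 1030) / (3200 − 1030) = 1.94 km.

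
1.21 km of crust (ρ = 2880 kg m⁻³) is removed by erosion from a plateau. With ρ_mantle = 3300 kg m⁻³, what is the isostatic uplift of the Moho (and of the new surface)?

Unloading: uplift u = e ρ_c/ρ_m = 1.21 km × 2880/3300 = 1.06 km.

1.06 km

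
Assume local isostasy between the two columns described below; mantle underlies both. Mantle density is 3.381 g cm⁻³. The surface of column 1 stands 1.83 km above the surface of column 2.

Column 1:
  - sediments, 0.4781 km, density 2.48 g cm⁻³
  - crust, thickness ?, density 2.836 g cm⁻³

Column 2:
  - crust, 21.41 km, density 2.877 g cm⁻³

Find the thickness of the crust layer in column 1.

30.4 km

Take the compensation level at the base of the deeper column (depth z_c below the surface of column 1) and equate Σ ρ_i t_i down to z_c; mantle fills any gap and the z_c terms cancel.
Column 1: 0.4781×2.48 + x×2.836 + (z_c − 0.4781 − x)×3.381
Column 2: 1.83×0 + 21.41×2.877 + (z_c − 1.83 − 21.41)×3.381
The z_c×3.381 term appears on both sides and cancels. Collect the known terms of each column as K = Σ(ρt)_known − 3.381 × (depth of known layers): K_1 = 1.185688 − 3.381×0.4781 = −0.4307681; K_2 = 61.59657 − 3.381×(1.83 + 21.41) = −16.97787.
Balance: K_1 − x×(3.381 − 2.836) = K_2, so x = (K_1 − K_2)/(3.381 − 2.836) = 16.5471/0.545 = 30.4 km.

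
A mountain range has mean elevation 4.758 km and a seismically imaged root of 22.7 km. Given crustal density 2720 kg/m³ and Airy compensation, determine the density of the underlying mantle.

3290 kg/m³

Airy balance: ρ_c h = (ρ_m − ρ_c) r → ρ_m = ρ_c (1 + h/r).
ρ_m = 2720 × (1 + 4.758 km/22.7 km) = 3290 kg/m³.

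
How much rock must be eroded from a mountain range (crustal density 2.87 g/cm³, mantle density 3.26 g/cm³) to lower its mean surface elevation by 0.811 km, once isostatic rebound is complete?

6.78 km

Net drop Δ = e − u = e − e ρ_c/ρ_m = e (ρ_m − ρ_c)/ρ_m.
e = Δ ρ_m/(ρ_m − ρ_c) = 0.811 km × 3.26/0.39 = 6.78 km.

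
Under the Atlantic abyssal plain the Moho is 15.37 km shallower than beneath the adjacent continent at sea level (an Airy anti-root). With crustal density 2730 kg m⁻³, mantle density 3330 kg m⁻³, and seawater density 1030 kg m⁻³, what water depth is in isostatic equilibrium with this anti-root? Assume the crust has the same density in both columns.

5.42 km

Replacing a thickness d of crust by seawater at the top must be balanced by replacing crust with mantle at the base: d (ρ_c − ρ_w) = a (ρ_m − ρ_c).
d = a (ρ_m − ρ_c)/(ρ_c − ρ_w) = 15.37 km × 600/1700 = 5.42 km.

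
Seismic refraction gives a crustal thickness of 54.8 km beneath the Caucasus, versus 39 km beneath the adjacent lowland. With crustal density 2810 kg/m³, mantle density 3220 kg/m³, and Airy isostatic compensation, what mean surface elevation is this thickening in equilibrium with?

Excess crust Δ = 54.8 km − 39 km = 15.8 km, split between elevation h and root r with h + r = Δ.
Airy balance ρ_c h = (ρ_m − ρ_c) r gives r = h ρ_c/(ρ_m − ρ_c), so h (1 + ρ_c/(ρ_m − ρ_c)) = Δ, i.e. h = Δ (ρ_m − ρ_c)/ρ_m.
h = 15.8 km × 410/3220 = 2.01 km.

2.01 km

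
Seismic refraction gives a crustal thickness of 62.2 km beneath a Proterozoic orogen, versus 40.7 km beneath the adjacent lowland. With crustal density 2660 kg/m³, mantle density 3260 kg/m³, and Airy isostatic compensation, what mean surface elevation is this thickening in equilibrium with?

Excess crust Δ = 62.2 km − 40.7 km = 21.5 km, split between elevation h and root r with h + r = Δ.
Airy balance ρ_c h = (ρ_m − ρ_c) r gives r = h ρ_c/(ρ_m − ρ_c), so h (1 + ρ_c/(ρ_m − ρ_c)) = Δ, i.e. h = Δ (ρ_m − ρ_c)/ρ_m.
h = 21.5 km × 600/3260 = 3.96 km.

3.96 km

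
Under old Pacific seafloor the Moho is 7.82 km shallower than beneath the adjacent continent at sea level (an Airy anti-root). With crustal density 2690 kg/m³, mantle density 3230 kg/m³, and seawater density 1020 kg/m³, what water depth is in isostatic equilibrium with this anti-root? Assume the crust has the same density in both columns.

2.53 km

Replacing a thickness d of crust by seawater at the top must be balanced by replacing crust with mantle at the base: d (ρ_c − ρ_w) = a (ρ_m − ρ_c).
d = a (ρ_m − ρ_c)/(ρ_c − ρ_w) = 7.82 km × 540/1670 = 2.53 km.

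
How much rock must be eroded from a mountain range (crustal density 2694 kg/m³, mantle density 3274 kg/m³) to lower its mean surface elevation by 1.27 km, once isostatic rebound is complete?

7.17 km

Net drop Δ = e − u = e − e ρ_c/ρ_m = e (ρ_m − ρ_c)/ρ_m.
e = Δ ρ_m/(ρ_m − ρ_c) = 1.27 km × 3274/580 = 7.17 km.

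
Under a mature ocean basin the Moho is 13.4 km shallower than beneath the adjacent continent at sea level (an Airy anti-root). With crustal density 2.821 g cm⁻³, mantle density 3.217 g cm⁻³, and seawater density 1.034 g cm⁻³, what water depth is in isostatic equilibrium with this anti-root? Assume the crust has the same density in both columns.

Replacing a thickness d of crust by seawater at the top must be balanced by replacing crust with mantle at the base: d (ρ_c − ρ_w) = a (ρ_m − ρ_c).
d = a (ρ_m − ρ_c)/(ρ_c − ρ_w) = 13.4 km × 0.396/1.787 = 2.97 km.

2.97 km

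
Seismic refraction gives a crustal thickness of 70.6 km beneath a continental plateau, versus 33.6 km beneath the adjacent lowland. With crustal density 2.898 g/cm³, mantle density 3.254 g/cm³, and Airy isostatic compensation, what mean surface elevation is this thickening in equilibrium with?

Excess crust Δ = 70.6 km − 33.6 km = 37 km, split between elevation h and root r with h + r = Δ.
Airy balance ρ_c h = (ρ_m − ρ_c) r gives r = h ρ_c/(ρ_m − ρ_c), so h (1 + ρ_c/(ρ_m − ρ_c)) = Δ, i.e. h = Δ (ρ_m − ρ_c)/ρ_m.
h = 37 km × 0.356/3.254 = 4.05 km.

4.05 km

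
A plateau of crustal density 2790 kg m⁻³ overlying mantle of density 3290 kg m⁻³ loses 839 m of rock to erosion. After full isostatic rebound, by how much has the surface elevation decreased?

128 m

Rebound u = e ρ_c/ρ_m = 839 m × 2790/3290 = 711.5 m.
Net surface drop = e − u = 839 m − 711.5 m = e (ρ_m − ρ_c)/ρ_m = 128 m.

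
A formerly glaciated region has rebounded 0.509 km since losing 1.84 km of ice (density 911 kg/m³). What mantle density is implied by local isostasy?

3290 kg/m³

ρ_m = ρ_ice t / u = 911 × 1.84 km/0.509 km = 3290 kg/m³.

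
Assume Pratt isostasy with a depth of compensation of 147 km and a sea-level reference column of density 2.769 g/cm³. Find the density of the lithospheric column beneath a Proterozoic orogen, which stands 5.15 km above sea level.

2.68 g/cm³

Pratt balance: ρ_ref D = ρ (D + h).
ρ = ρ_ref D/(D + h) = 2.769 × 147 km/(147 km + 5.15 km) = 2.68 g/cm³.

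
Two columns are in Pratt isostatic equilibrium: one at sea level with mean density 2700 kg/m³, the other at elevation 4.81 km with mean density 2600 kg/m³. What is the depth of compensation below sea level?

125 km

ρ_ref D = ρ (D + h) → D (ρ_ref − ρ) = ρ h.
D = ρ h/(ρ_ref − ρ) = 2600 × 4.81 km/(2700 − 2600) = 125 km.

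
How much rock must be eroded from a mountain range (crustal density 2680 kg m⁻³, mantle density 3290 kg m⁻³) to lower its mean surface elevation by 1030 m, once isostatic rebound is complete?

Net drop Δ = e − u = e − e ρ_c/ρ_m = e (ρ_m − ρ_c)/ρ_m.
e = Δ ρ_m/(ρ_m − ρ_c) = 1030 m × 3290/610 = 5560 m.

5560 m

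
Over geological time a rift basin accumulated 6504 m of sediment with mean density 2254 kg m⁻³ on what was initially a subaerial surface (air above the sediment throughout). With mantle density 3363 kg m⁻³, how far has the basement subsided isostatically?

4360 m

Subaerial load: s = t ρ_sed / ρ_m = 6504 m × 2254/3363 = 4360 m.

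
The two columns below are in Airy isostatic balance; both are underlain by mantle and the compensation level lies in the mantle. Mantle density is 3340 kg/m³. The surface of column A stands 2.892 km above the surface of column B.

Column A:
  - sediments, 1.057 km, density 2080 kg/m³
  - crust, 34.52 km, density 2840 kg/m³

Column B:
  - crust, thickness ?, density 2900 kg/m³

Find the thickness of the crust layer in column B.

20.3 km

Take the compensation level at the base of the deeper column (depth z_c below the surface of column A) and equate Σ ρ_i t_i down to z_c; mantle fills any gap and the z_c terms cancel.
Column A: 1.057×2080 + 34.52×2840 + (z_c − 35.577)×3340
Column B: 2.892×0 + x×2900 + (z_c − 2.892 − 0 − x)×3340
The z_c×3340 term appears on both sides and cancels. Collect the known terms of each column as K = Σ(ρt)_known − 3340 × (depth of known layers): K_A = 100235.36 − 3340×35.577 = −18591.82; K_B = 0 − 3340×(2.892 + 0) = −9659.28.
Balance: K_A = K_B − x×(3340 − 2900), so x = (K_B − K_A)/(3340 − 2900) = 8932.54/440 = 20.3 km.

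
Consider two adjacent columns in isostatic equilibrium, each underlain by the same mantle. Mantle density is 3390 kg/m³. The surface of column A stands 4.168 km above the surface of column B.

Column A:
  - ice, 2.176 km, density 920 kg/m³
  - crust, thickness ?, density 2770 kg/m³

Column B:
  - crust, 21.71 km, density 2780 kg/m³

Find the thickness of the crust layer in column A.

35.5 km

Take the compensation level at the base of the deeper column (depth z_c below the surface of column A) and equate Σ ρ_i t_i down to z_c; mantle fills any gap and the z_c terms cancel.
Column A: 2.176×920 + x×2770 + (z_c − 2.176 − x)×3390
Column B: 4.168×0 + 21.71×2780 + (z_c − 4.168 − 21.71)×3390
The z_c×3390 term appears on both sides and cancels. Collect the known terms of each column as K = Σ(ρt)_known − 3390 × (depth of known layers): K_A = 2001.92 − 3390×2.176 = −5374.72; K_B = 60353.8 − 3390×(4.168 + 21.71) = −27372.62.
Balance: K_A − x×(3390 − 2770) = K_B, so x = (K_A − K_B)/(3390 − 2770) = 21997.9/620 = 35.5 km.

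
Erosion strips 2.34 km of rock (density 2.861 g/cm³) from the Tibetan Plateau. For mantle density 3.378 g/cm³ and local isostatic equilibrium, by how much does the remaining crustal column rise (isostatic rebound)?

1.98 km

Unloading: uplift u = e ρ_c/ρ_m = 2.34 km × 2.861/3.378 = 1.98 km.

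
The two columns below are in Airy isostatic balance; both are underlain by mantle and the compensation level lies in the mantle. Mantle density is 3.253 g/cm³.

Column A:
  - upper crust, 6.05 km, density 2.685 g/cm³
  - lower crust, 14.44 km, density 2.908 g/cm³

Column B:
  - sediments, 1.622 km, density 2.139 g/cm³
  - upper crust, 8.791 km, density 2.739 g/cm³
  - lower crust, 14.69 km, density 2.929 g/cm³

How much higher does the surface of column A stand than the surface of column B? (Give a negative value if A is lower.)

−0.82 km

For any compensation level in the mantle, the mantle terms cancel and isostasy reduces to e = (Σt_A − Σt_B) − (Σ(ρt)_A − Σ(ρt)_B) / ρ_m.
Σt_A = 20.49 km; Σt_B = 25.103 km; Σ(ρt)_A = 58.23577; Σ(ρt)_B = 70.575017 (in km·g/cm³).
e = (20.49 − 25.103) − (58.23577 − 70.575017) / 3.253 = −0.82 km.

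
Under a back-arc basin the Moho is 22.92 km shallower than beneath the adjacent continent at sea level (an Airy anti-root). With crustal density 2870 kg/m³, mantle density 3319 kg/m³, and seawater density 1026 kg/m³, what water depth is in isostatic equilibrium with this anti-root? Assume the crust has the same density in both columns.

Replacing a thickness d of crust by seawater at the top must be balanced by replacing crust with mantle at the base: d (ρ_c − ρ_w) = a (ρ_m − ρ_c).
d = a (ρ_m − ρ_c)/(ρ_c − ρ_w) = 22.92 km × 449/1844 = 5.58 km.

5.58 km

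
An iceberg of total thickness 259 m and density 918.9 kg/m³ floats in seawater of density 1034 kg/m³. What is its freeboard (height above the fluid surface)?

28.8 m

Floating equilibrium: submerged depth d = t ρ_obj/ρ_fluid = 259 m × 918.9/1034 = 230.2 m.
Freeboard = t − d = 259 m − 230.2 m = 28.8 m.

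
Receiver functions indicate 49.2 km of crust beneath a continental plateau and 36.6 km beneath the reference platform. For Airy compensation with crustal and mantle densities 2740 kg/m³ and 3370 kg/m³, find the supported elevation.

Excess crust Δ = 49.2 km − 36.6 km = 12.6 km, split between elevation h and root r with h + r = Δ.
Airy balance ρ_c h = (ρ_m − ρ_c) r gives r = h ρ_c/(ρ_m − ρ_c), so h (1 + ρ_c/(ρ_m − ρ_c)) = Δ, i.e. h = Δ (ρ_m − ρ_c)/ρ_m.
h = 12.6 km × 630/3370 = 2.36 km.

2.36 km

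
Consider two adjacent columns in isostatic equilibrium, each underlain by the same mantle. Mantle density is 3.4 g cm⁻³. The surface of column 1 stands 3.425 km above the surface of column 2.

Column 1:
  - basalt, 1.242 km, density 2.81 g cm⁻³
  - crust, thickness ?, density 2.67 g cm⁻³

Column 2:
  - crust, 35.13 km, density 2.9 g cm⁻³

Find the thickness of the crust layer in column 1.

Take the compensation level at the base of the deeper column (depth z_c below the surface of column 1) and equate Σ ρ_i t_i down to z_c; mantle fills any gap and the z_c terms cancel.
Column 1: 1.242×2.81 + x×2.67 + (z_c − 1.242 − x)×3.4
Column 2: 3.425×0 + 35.13×2.9 + (z_c − 3.425 − 35.13)×3.4
The z_c×3.4 term appears on both sides and cancels. Collect the known terms of each column as K = Σ(ρt)_known − 3.4 × (depth of known layers): K_1 = 3.49002 − 3.4×1.242 = −0.73278; K_2 = 101.877 − 3.4×(3.425 + 35.13) = −29.21.
Balance: K_1 − x×(3.4 − 2.67) = K_2, so x = (K_1 − K_2)/(3.4 − 2.67) = 28.4772/0.73 = 39 km.

39 km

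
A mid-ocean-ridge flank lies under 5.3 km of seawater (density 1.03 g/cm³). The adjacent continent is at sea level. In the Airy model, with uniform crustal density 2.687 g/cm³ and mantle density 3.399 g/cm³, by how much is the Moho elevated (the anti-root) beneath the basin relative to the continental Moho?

For local isostatic compensation: replacing crust with seawater at the top is compensated by replacing crust with mantle at the base: d (ρ_c − ρ_w) = a (ρ_m − ρ_c).
a = d (ρ_c − ρ_w)/(ρ_m − ρ_c) = 5.3 km × 1.657/0.712 = 12.3 km.

12.3 km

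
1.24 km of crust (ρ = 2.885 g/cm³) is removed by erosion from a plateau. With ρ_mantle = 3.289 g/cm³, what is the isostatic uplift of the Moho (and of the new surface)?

Unloading: uplift u = e ρ_c/ρ_m = 1.24 km × 2.885/3.289 = 1.09 km.

1.09 km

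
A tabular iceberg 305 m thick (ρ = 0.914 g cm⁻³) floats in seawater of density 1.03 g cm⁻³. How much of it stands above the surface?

34.3 m

Floating equilibrium: submerged depth d = t ρ_obj/ρ_fluid = 305 m × 0.914/1.03 = 270.7 m.
Freeboard = t − d = 305 m − 270.7 m = 34.3 m.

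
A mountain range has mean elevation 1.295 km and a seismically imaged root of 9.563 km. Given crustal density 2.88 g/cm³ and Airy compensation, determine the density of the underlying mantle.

Airy balance: ρ_c h = (ρ_m − ρ_c) r → ρ_m = ρ_c (1 + h/r).
ρ_m = 2.88 × (1 + 1.295 km/9.563 km) = 3.27 g/cm³.

3.27 g/cm³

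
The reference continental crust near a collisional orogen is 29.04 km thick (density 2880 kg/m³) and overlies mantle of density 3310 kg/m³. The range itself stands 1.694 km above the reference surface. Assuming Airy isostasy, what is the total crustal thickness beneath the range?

Root depth r = h ρ_c / (ρ_m − ρ_c) = 1.694 km × 2880 / 430 = 11.35 km.
Total thickness = T + h + r = 29.04 km + 1.694 km + 11.35 km = 42.1 km.

42.1 km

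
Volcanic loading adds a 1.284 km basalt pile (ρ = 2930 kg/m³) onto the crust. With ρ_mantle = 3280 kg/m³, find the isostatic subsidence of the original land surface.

1.15 km

Subaerial loading: s = t ρ_load / ρ_m.
s = 1.284 km × 2930/3280 = 1.15 km.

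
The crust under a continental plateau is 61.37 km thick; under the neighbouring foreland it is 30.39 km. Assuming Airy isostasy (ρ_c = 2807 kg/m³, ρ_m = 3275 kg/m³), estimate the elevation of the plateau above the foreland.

Excess crust Δ = 61.37 km − 30.39 km = 30.98 km, split between elevation h and root r with h + r = Δ.
Airy balance ρ_c h = (ρ_m − ρ_c) r gives r = h ρ_c/(ρ_m − ρ_c), so h (1 + ρ_c/(ρ_m − ρ_c)) = Δ, i.e. h = Δ (ρ_m − ρ_c)/ρ_m.
h = 30.98 km × 468/3275 = 4.43 km.

4.43 km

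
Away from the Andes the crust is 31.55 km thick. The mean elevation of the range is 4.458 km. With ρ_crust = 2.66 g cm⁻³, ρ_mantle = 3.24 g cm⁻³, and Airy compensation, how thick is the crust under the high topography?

56.5 km

Root depth r = h ρ_c / (ρ_m − ρ_c) = 4.458 km × 2.66 / 0.58 = 20.45 km.
Total thickness = T + h + r = 31.55 km + 4.458 km + 20.45 km = 56.5 km.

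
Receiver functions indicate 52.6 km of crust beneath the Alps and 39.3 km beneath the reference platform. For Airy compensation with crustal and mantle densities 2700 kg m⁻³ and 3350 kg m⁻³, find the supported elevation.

2.58 km

Excess crust Δ = 52.6 km − 39.3 km = 13.3 km, split between elevation h and root r with h + r = Δ.
Airy balance ρ_c h = (ρ_m − ρ_c) r gives r = h ρ_c/(ρ_m − ρ_c), so h (1 + ρ_c/(ρ_m − ρ_c)) = Δ, i.e. h = Δ (ρ_m − ρ_c)/ρ_m.
h = 13.3 km × 650/3350 = 2.58 km.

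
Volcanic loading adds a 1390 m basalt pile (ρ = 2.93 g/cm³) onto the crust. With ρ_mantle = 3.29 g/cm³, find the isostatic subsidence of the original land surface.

1240 m

Subaerial loading: s = t ρ_load / ρ_m.
s = 1390 m × 2.93/3.29 = 1240 m.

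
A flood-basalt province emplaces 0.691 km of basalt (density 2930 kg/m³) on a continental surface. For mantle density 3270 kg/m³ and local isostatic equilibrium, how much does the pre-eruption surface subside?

0.619 km

Subaerial loading: s = t ρ_load / ρ_m.
s = 0.691 km × 2930/3270 = 0.619 km.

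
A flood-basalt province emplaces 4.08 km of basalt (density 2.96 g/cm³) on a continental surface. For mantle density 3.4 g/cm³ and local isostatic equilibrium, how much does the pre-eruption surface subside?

3.55 km

Subaerial loading: s = t ρ_load / ρ_m.
s = 4.08 km × 2.96/3.4 = 3.55 km.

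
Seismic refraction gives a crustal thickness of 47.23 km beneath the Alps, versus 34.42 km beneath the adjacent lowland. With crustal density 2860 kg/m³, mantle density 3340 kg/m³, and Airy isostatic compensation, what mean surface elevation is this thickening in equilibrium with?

1.84 km

Excess crust Δ = 47.23 km − 34.42 km = 12.81 km, split between elevation h and root r with h + r = Δ.
Airy balance ρ_c h = (ρ_m − ρ_c) r gives r = h ρ_c/(ρ_m − ρ_c), so h (1 + ρ_c/(ρ_m − ρ_c)) = Δ, i.e. h = Δ (ρ_m − ρ_c)/ρ_m.
h = 12.81 km × 480/3340 = 1.84 km.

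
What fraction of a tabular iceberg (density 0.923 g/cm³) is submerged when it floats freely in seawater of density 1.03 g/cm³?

0.896

Submerged fraction = ρ_obj/ρ_fluid = 0.923/1.03 = 0.896.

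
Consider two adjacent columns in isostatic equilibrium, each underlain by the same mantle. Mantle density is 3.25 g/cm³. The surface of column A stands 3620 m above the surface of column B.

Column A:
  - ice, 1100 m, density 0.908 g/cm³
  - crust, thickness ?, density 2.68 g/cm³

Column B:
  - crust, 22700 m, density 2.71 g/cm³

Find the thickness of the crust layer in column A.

Take the compensation level at the base of the deeper column (depth z_c below the surface of column A) and equate Σ ρ_i t_i down to z_c; mantle fills any gap and the z_c terms cancel.
Column A: 1100×0.908 + x×2.68 + (z_c − 1100 − x)×3.25
Column B: 3620×0 + 22700×2.71 + (z_c − 3620 − 22700)×3.25
The z_c×3.25 term appears on both sides and cancels. Collect the known terms of each column as K = Σ(ρt)_known − 3.25 × (depth of known layers): K_A = 998.8 − 3.25×1100 = −2576.2; K_B = 61517 − 3.25×(3620 + 22700) = −24023.
Balance: K_A − x×(3.25 − 2.68) = K_B, so x = (K_A − K_B)/(3.25 − 2.68) = 21446.8/0.57 = 37600 m.

37600 m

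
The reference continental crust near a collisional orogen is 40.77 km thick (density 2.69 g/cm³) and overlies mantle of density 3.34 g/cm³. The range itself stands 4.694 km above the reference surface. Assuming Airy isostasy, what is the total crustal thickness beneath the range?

64.9 km

Root depth r = h ρ_c / (ρ_m − ρ_c) = 4.694 km × 2.69 / 0.65 = 19.43 km.
Total thickness = T + h + r = 40.77 km + 4.694 km + 19.43 km = 64.9 km.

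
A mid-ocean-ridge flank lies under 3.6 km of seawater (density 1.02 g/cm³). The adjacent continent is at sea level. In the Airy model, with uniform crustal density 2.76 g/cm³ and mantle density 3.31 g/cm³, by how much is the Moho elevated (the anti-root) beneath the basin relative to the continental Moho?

11.4 km

By Archimedes' principle applied to the lithosphere: replacing crust with seawater at the top is compensated by replacing crust with mantle at the base: d (ρ_c − ρ_w) = a (ρ_m − ρ_c).
a = d (ρ_c − ρ_w)/(ρ_m − ρ_c) = 3.6 km × 1.74/0.55 = 11.4 km.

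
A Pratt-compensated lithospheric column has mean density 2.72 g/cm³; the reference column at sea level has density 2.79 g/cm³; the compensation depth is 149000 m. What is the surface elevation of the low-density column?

3830 m

ρ_ref D = ρ (D + h) → h = D (ρ_ref − ρ)/ρ.
h = 149000 m × (2.79 − 2.72)/2.72 = 3830 m.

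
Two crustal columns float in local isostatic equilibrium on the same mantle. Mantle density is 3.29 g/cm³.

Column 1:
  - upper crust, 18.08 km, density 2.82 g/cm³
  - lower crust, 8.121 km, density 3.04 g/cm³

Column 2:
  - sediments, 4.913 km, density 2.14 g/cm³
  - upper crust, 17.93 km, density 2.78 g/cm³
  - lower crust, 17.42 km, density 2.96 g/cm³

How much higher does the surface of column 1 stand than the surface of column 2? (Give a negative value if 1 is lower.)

For any compensation level in the mantle, the mantle terms cancel and isostasy reduces to e = (Σt_1 − Σt_2) − (Σ(ρt)_1 − Σ(ρt)_2) / ρ_m.
Σt_1 = 26.201 km; Σt_2 = 40.263 km; Σ(ρt)_1 = 75.67344; Σ(ρt)_2 = 111.92242 (in km·g/cm³).
e = (26.201 − 40.263) − (75.67344 − 111.92242) / 3.29 = −3.04 km.

−3.04 km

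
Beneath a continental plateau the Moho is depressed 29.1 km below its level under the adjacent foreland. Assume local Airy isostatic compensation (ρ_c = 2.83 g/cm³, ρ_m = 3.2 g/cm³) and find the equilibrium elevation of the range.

3.8 km

Isostatic balance requires: ρ_c h = (ρ_m − ρ_c) r.
h = r (ρ_m − ρ_c) / ρ_c = 29.1 km × (3.2 − 2.83) / 2.83 = 3.8 km.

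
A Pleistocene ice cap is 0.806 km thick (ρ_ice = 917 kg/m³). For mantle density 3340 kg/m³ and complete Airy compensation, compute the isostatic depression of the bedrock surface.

0.221 km

Isostatic balance requires: the ice load ρ_ice t is balanced by mantle displaced below, ρ_m s.
s = t ρ_ice / ρ_m = 0.806 km × 917/3340 = 0.221 km.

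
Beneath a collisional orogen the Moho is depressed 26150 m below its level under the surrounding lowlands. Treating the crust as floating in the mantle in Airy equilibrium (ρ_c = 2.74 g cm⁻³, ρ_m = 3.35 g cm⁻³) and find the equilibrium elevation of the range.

5820 m

Isostatic balance requires: ρ_c h = (ρ_m − ρ_c) r.
h = r (ρ_m − ρ_c) / ρ_c = 26150 m × (3.35 − 2.74) / 2.74 = 5820 m.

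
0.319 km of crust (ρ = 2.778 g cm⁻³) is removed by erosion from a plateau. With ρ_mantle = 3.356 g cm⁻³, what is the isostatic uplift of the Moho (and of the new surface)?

Unloading: uplift u = e ρ_c/ρ_m = 0.319 km × 2.778/3.356 = 0.264 km.

0.264 km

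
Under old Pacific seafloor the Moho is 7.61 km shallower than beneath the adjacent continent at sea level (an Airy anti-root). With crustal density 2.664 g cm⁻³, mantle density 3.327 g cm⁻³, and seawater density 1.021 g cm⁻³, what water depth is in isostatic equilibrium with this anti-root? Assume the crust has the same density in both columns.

Replacing a thickness d of crust by seawater at the top must be balanced by replacing crust with mantle at the base: d (ρ_c − ρ_w) = a (ρ_m − ρ_c).
d = a (ρ_m − ρ_c)/(ρ_c − ρ_w) = 7.61 km × 0.663/1.643 = 3.07 km.

3.07 km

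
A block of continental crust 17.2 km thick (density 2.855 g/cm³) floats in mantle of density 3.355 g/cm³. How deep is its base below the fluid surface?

Draft d = t ρ_obj/ρ_fluid = 17.2 km × 2.855/3.355 = 14.6 km.

14.6 km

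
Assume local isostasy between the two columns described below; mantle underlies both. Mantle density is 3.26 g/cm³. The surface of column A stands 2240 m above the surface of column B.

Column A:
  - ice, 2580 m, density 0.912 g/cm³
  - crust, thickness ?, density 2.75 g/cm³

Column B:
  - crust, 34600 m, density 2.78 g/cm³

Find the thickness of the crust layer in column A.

35000 m

Take the compensation level at the base of the deeper column (depth z_c below the surface of column A) and equate Σ ρ_i t_i down to z_c; mantle fills any gap and the z_c terms cancel.
Column A: 2580×0.912 + x×2.75 + (z_c − 2580 − x)×3.26
Column B: 2240×0 + 34600×2.78 + (z_c − 2240 − 34600)×3.26
The z_c×3.26 term appears on both sides and cancels. Collect the known terms of each column as K = Σ(ρt)_known − 3.26 × (depth of known layers): K_A = 2352.96 − 3.26×2580 = −6057.84; K_B = 96188 − 3.26×(2240 + 34600) = −23910.4.
Balance: K_A − x×(3.26 − 2.75) = K_B, so x = (K_A − K_B)/(3.26 − 2.75) = 17852.6/0.51 = 35000 m.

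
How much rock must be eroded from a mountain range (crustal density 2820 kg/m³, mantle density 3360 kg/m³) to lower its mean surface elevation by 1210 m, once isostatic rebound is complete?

Net drop Δ = e − u = e − e ρ_c/ρ_m = e (ρ_m − ρ_c)/ρ_m.
e = Δ ρ_m/(ρ_m − ρ_c) = 1210 m × 3360/540 = 7530 m.

7530 m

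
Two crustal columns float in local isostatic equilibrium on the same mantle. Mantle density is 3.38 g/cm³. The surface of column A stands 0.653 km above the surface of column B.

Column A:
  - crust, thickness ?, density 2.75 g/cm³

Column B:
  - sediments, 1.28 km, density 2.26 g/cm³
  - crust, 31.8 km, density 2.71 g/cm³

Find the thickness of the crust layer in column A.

Take the compensation level at the base of the deeper column (depth z_c below the surface of column A) and equate Σ ρ_i t_i down to z_c; mantle fills any gap and the z_c terms cancel.
Column A: x×2.75 + (z_c − 0 − x)×3.38
Column B: 0.653×0 + 1.28×2.26 + 31.8×2.71 + (z_c − 0.653 − 33.08)×3.38
The z_c×3.38 term appears on both sides and cancels. Collect the known terms of each column as K = Σ(ρt)_known − 3.38 × (depth of known layers): K_A = 0 − 3.38×0 = 0; K_B = 89.0708 − 3.38×(0.653 + 33.08) = −24.94674.
Balance: K_A − x×(3.38 − 2.75) = K_B, so x = (K_A − K_B)/(3.38 − 2.75) = 24.9467/0.63 = 39.6 km.

39.6 km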